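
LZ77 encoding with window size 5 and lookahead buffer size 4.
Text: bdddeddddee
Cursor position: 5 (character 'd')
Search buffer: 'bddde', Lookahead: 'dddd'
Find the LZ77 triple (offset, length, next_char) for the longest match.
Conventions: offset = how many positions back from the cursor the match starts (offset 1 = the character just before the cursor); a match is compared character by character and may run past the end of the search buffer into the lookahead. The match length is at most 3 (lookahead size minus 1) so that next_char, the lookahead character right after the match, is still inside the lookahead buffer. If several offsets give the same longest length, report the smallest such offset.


Try each offset into the search buffer:
  offset=1 (pos 4, char 'e'): match length 0
  offset=2 (pos 3, char 'd'): match length 1
  offset=3 (pos 2, char 'd'): match length 2
  offset=4 (pos 1, char 'd'): match length 3
  offset=5 (pos 0, char 'b'): match length 0
Longest match has length 3 at offset 4.
next_char = character at position 5 + 3 = 8 -> 'd'

Best match: offset=4, length=3 (matching 'ddd' starting at position 1)
LZ77 triple: (4, 3, 'd')


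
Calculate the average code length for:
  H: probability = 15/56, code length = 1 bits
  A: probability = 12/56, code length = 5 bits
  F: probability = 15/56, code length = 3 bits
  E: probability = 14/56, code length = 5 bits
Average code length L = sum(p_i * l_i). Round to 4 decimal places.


Weighted contributions p_i * l_i:
  H: (15/56) * 1 = 15/56
  A: (12/56) * 5 = 60/56
  F: (15/56) * 3 = 45/56
  E: (14/56) * 5 = 70/56
Sum = (15 + 60 + 45 + 70)/56 = 190/56

L = 190/56 = 3.3929 bits/symbol


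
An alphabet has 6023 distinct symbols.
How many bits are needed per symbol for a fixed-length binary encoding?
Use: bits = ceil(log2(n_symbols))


log2(6023) = 12.5563
Bracket: 2^12 = 4096 < 6023 <= 2^13 = 8192
So ceil(log2(6023)) = 13

bits = ceil(log2(6023)) = ceil(12.5563) = 13 bits


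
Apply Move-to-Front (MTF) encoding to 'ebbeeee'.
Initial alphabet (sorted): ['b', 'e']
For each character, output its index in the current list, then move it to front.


MTF encoding:
'e': index 1 in ['b', 'e'] -> ['e', 'b']
'b': index 1 in ['e', 'b'] -> ['b', 'e']
'b': index 0 in ['b', 'e'] -> ['b', 'e']
'e': index 1 in ['b', 'e'] -> ['e', 'b']
'e': index 0 in ['e', 'b'] -> ['e', 'b']
'e': index 0 in ['e', 'b'] -> ['e', 'b']
'e': index 0 in ['e', 'b'] -> ['e', 'b']


Output: [1, 1, 0, 1, 0, 0, 0]


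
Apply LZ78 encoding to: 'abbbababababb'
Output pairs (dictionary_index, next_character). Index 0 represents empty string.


LZ78 encoding steps:
Dictionary: {0: ''}
Step 1: w='' (idx 0), next='a' -> output (0, 'a'), add 'a' as idx 1
Step 2: w='' (idx 0), next='b' -> output (0, 'b'), add 'b' as idx 2
Step 3: w='b' (idx 2), next='b' -> output (2, 'b'), add 'bb' as idx 3
Step 4: w='a' (idx 1), next='b' -> output (1, 'b'), add 'ab' as idx 4
Step 5: w='ab' (idx 4), next='a' -> output (4, 'a'), add 'aba' as idx 5
Step 6: w='b' (idx 2), next='a' -> output (2, 'a'), add 'ba' as idx 6
Step 7: w='bb' (idx 3), end of input -> output (3, '')


Encoded: [(0, 'a'), (0, 'b'), (2, 'b'), (1, 'b'), (4, 'a'), (2, 'a'), (3, '')]


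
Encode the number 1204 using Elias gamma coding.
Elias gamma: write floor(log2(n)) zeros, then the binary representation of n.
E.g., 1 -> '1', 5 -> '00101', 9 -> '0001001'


num_bits = floor(log2(1204)) + 1 = 11
leading_zeros = num_bits - 1 = 10
binary(1204) = 10010110100

Elias gamma(1204) = '0000000000' + '10010110100' = 000000000010010110100 (21 bits)


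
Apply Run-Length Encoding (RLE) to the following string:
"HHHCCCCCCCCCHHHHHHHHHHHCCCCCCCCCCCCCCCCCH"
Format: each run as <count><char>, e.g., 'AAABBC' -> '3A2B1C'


Scanning runs left to right:
  i=0: run of 'H' x 3 -> '3H'
  i=3: run of 'C' x 9 -> '9C'
  i=12: run of 'H' x 11 -> '11H'
  i=23: run of 'C' x 17 -> '17C'
  i=40: run of 'H' x 1 -> '1H'

RLE = 3H9C11H17C1H


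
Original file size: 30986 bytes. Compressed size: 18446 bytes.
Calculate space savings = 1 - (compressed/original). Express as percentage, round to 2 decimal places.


ratio = compressed/original = 18446/30986 = 0.595301
savings = 1 - ratio = 1 - 0.595301 = 0.404699
as a percentage: 0.404699 * 100 = 40.47%

Space savings = 1 - 18446/30986 = 40.47%


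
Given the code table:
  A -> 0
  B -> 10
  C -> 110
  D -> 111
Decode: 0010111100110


Decoding:
0 -> A
0 -> A
10 -> B
111 -> D
10 -> B
0 -> A
110 -> C


Result: AABDBAC


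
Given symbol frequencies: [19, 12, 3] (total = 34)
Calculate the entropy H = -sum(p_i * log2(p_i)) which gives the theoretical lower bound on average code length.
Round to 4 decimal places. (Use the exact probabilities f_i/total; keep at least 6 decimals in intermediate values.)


Per-symbol terms -p_i * log2(p_i) with p_i = f_i/34:
  p = 19/34 = 0.558824: log2(p) = -0.839535, -p*log2(p) = 0.469152
  p = 12/34 = 0.352941: log2(p) = -1.502500, -p*log2(p) = 0.530294
  p = 3/34 = 0.088235: log2(p) = -3.502500, -p*log2(p) = 0.309044
H = 0.469152 + 0.530294 + 0.309044 = 1.308490

H = 1.3085 bits/symbol


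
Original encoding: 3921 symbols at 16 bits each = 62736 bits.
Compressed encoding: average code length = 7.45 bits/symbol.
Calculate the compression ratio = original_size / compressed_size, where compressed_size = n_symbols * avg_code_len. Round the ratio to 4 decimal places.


original_size = n_symbols * orig_bits = 3921 * 16 = 62736 bits
compressed_size = n_symbols * avg_code_len = 3921 * 7.45 = 29211.45 bits
ratio = original_size / compressed_size = 62736 / 29211.45 = 2.1477

Compression ratio = 2.1477


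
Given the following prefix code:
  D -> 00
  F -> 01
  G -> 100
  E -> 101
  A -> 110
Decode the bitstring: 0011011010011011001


Decoding step by step:
Bits 00 -> D
Bits 110 -> A
Bits 110 -> A
Bits 100 -> G
Bits 110 -> A
Bits 110 -> A
Bits 01 -> F


Decoded message: DAAGAAF


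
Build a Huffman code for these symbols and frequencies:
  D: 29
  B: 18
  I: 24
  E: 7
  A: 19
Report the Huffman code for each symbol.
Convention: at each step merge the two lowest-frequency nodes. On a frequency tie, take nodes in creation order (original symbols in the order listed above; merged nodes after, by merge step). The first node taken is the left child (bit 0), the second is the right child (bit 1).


Huffman tree construction:
Step 1: Merge E(7) + B(18) = 25
Step 2: Merge A(19) + I(24) = 43
Step 3: Merge (E+B)(25) + D(29) = 54
Step 4: Merge (A+I)(43) + ((E+B)+D)(54) = 97
Read each symbol's code off the tree from the root (left child = 0, right child = 1).

Codes:
  D: 11 (length 2)
  B: 101 (length 3)
  I: 01 (length 2)
  E: 100 (length 3)
  A: 00 (length 2)
Average code length: 219/97 = 2.2577 bits/symbol


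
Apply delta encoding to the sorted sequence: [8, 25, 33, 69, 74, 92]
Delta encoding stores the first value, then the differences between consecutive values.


First value: 8
Deltas:
  25 - 8 = 17
  33 - 25 = 8
  69 - 33 = 36
  74 - 69 = 5
  92 - 74 = 18


Delta encoded: [8, 17, 8, 36, 5, 18]


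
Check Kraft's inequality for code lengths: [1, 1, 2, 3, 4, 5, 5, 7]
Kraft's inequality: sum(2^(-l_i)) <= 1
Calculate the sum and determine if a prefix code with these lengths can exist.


Sum = 2^(-1) + 2^(-1) + 2^(-2) + 2^(-3) + 2^(-4) + 2^(-5) + 2^(-5) + 2^(-7)
    = 0.5 + 0.5 + 0.25 + 0.125 + 0.0625 + 0.03125 + 0.03125 + 0.0078125
    = 193/128 = 1.5078125
Since 1.5078125 > 1, Kraft's inequality is NOT satisfied.
A prefix code with these lengths CANNOT exist.

Kraft sum = 1.5078125. Not satisfied.


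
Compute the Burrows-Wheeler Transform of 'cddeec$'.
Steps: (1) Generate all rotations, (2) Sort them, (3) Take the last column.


Rotations (sorted):
  0: $cddeec -> last char: c
  1: c$cddee -> last char: e
  2: cddeec$ -> last char: $
  3: ddeec$c -> last char: c
  4: deec$cd -> last char: d
  5: ec$cdde -> last char: e
  6: eec$cdd -> last char: d


BWT = ce$cded


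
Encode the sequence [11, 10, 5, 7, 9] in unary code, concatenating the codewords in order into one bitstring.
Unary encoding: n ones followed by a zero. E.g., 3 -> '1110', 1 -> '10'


Encode each number as n ones followed by a terminating 0:
  11 -> 111111111110 (12 bits)
  10 -> 11111111110 (11 bits)
  5 -> 111110 (6 bits)
  7 -> 11111110 (8 bits)
  9 -> 1111111110 (10 bits)
Total length = 12 + 11 + 6 + 8 + 10 = 47 bits.

Unary([11, 10, 5, 7, 9]) = 11111111111011111111110111110111111101111111110 (47 bits)


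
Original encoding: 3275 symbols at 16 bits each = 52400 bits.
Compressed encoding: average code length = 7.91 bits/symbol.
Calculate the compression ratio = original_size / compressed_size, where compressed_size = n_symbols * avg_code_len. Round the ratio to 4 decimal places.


original_size = n_symbols * orig_bits = 3275 * 16 = 52400 bits
compressed_size = n_symbols * avg_code_len = 3275 * 7.91 = 25905.25 bits
ratio = original_size / compressed_size = 52400 / 25905.25 = 2.0228

Compression ratio = 2.0228


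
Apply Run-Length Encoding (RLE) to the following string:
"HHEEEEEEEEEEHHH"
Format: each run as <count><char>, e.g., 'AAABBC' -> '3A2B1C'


Scanning runs left to right:
  i=0: run of 'H' x 2 -> '2H'
  i=2: run of 'E' x 10 -> '10E'
  i=12: run of 'H' x 3 -> '3H'

RLE = 2H10E3H


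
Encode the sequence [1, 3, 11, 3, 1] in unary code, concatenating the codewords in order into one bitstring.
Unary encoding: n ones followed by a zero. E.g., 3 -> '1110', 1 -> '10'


Encode each number as n ones followed by a terminating 0:
  1 -> 10 (2 bits)
  3 -> 1110 (4 bits)
  11 -> 111111111110 (12 bits)
  3 -> 1110 (4 bits)
  1 -> 10 (2 bits)
Total length = 2 + 4 + 12 + 4 + 2 = 24 bits.

Unary([1, 3, 11, 3, 1]) = 101110111111111110111010 (24 bits)


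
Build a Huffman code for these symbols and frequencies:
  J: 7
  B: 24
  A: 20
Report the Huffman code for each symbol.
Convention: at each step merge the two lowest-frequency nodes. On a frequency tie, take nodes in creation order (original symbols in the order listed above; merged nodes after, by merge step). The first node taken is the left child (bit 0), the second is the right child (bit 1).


Huffman tree construction:
Step 1: Merge J(7) + A(20) = 27
Step 2: Merge B(24) + (J+A)(27) = 51
Read each symbol's code off the tree from the root (left child = 0, right child = 1).

Codes:
  J: 10 (length 2)
  B: 0 (length 1)
  A: 11 (length 2)
Average code length: 78/51 = 1.5294 bits/symbol


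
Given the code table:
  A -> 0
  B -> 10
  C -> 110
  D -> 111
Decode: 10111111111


Decoding:
10 -> B
111 -> D
111 -> D
111 -> D


Result: BDDD


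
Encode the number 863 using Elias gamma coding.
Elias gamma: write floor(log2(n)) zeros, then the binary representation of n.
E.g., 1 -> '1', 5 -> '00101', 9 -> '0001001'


num_bits = floor(log2(863)) + 1 = 10
leading_zeros = num_bits - 1 = 9
binary(863) = 1101011111

Elias gamma(863) = '000000000' + '1101011111' = 0000000001101011111 (19 bits)


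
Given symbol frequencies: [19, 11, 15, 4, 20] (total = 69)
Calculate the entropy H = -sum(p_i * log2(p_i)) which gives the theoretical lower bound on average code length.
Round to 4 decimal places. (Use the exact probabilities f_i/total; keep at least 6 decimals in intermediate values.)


Per-symbol terms -p_i * log2(p_i) with p_i = f_i/69:
  p = 19/69 = 0.275362: log2(p) = -1.860597, -p*log2(p) = 0.512338
  p = 11/69 = 0.159420: log2(p) = -2.649093, -p*log2(p) = 0.422319
  p = 15/69 = 0.217391: log2(p) = -2.201634, -p*log2(p) = 0.478616
  p = 4/69 = 0.057971: log2(p) = -4.108524, -p*log2(p) = 0.238175
  p = 20/69 = 0.289855: log2(p) = -1.786596, -p*log2(p) = 0.517854
H = 0.512338 + 0.422319 + 0.478616 + 0.238175 + 0.517854 = 2.169302

H = 2.1693 bits/symbol


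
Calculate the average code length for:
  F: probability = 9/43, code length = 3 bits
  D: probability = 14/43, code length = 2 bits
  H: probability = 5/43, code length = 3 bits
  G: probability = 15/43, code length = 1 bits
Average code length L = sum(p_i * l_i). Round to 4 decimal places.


Weighted contributions p_i * l_i:
  F: (9/43) * 3 = 27/43
  D: (14/43) * 2 = 28/43
  H: (5/43) * 3 = 15/43
  G: (15/43) * 1 = 15/43
Sum = (27 + 28 + 15 + 15)/43 = 85/43

L = 85/43 = 1.9767 bits/symbol


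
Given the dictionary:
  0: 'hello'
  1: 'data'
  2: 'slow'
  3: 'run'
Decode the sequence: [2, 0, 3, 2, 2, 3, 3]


Look up each index in the dictionary:
  2 -> 'slow'
  0 -> 'hello'
  3 -> 'run'
  2 -> 'slow'
  2 -> 'slow'
  3 -> 'run'
  3 -> 'run'

Decoded: "slow hello run slow slow run run"


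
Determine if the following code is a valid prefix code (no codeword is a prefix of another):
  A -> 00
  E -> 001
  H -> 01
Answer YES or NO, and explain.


Checking each pair (does one codeword prefix another?):
  A='00' vs E='001': prefix -- VIOLATION

NO -- this is NOT a valid prefix code. A (00) is a prefix of E (001).


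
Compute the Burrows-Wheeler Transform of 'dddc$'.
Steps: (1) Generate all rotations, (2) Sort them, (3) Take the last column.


Rotations (sorted):
  0: $dddc -> last char: c
  1: c$ddd -> last char: d
  2: dc$dd -> last char: d
  3: ddc$d -> last char: d
  4: dddc$ -> last char: $


BWT = cddd$


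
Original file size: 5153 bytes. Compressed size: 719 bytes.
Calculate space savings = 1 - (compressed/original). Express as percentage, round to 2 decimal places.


ratio = compressed/original = 719/5153 = 0.13953
savings = 1 - ratio = 1 - 0.13953 = 0.86047
as a percentage: 0.86047 * 100 = 86.05%

Space savings = 1 - 719/5153 = 86.05%


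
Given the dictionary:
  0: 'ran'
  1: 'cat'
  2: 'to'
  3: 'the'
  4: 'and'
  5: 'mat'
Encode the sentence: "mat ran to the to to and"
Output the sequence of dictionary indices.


Look up each word in the dictionary:
  'mat' -> 5
  'ran' -> 0
  'to' -> 2
  'the' -> 3
  'to' -> 2
  'to' -> 2
  'and' -> 4

Encoded: [5, 0, 2, 3, 2, 2, 4]


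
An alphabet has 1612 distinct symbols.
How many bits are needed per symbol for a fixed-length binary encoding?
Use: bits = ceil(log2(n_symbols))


log2(1612) = 10.6546
Bracket: 2^10 = 1024 < 1612 <= 2^11 = 2048
So ceil(log2(1612)) = 11

bits = ceil(log2(1612)) = ceil(10.6546) = 11 bits


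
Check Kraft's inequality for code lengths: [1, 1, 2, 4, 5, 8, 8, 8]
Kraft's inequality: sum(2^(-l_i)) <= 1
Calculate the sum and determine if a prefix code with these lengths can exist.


Sum = 2^(-1) + 2^(-1) + 2^(-2) + 2^(-4) + 2^(-5) + 2^(-8) + 2^(-8) + 2^(-8)
    = 0.5 + 0.5 + 0.25 + 0.0625 + 0.03125 + 0.00390625 + 0.00390625 + 0.00390625
    = 347/256 = 1.35546875
Since 1.35546875 > 1, Kraft's inequality is NOT satisfied.
A prefix code with these lengths CANNOT exist.

Kraft sum = 1.35546875. Not satisfied.


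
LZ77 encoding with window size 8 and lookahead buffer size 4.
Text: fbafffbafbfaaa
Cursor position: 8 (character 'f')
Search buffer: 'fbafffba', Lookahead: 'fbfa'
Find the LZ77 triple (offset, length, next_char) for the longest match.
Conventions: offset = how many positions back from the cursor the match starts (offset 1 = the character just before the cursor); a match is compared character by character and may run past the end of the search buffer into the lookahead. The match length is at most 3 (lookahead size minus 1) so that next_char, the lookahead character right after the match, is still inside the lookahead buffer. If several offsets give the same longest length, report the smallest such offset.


Try each offset into the search buffer:
  offset=1 (pos 7, char 'a'): match length 0
  offset=2 (pos 6, char 'b'): match length 0
  offset=3 (pos 5, char 'f'): match length 2
  offset=4 (pos 4, char 'f'): match length 1
  offset=5 (pos 3, char 'f'): match length 1
  offset=6 (pos 2, char 'a'): match length 0
  offset=7 (pos 1, char 'b'): match length 0
  offset=8 (pos 0, char 'f'): match length 2
Longest match has length 2, found at offsets 3, 8; take the smallest, offset 3.
next_char = character at position 8 + 2 = 10 -> 'f'

Best match: offset=3, length=2 (matching 'fb' starting at position 5)
LZ77 triple: (3, 2, 'f')


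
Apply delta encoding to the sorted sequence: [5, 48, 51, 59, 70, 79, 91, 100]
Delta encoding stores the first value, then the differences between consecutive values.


First value: 5
Deltas:
  48 - 5 = 43
  51 - 48 = 3
  59 - 51 = 8
  70 - 59 = 11
  79 - 70 = 9
  91 - 79 = 12
  100 - 91 = 9


Delta encoded: [5, 43, 3, 8, 11, 9, 12, 9]


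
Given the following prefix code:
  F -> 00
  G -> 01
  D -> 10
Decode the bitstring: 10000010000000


Decoding step by step:
Bits 10 -> D
Bits 00 -> F
Bits 00 -> F
Bits 10 -> D
Bits 00 -> F
Bits 00 -> F
Bits 00 -> F


Decoded message: DFFDFFF


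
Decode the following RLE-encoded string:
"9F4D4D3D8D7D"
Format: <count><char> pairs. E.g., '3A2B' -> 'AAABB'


Expanding each <count><char> pair:
  9F -> 'FFFFFFFFF'
  4D -> 'DDDD'
  4D -> 'DDDD'
  3D -> 'DDD'
  8D -> 'DDDDDDDD'
  7D -> 'DDDDDDD'

Decoded = FFFFFFFFFDDDDDDDDDDDDDDDDDDDDDDDDDD


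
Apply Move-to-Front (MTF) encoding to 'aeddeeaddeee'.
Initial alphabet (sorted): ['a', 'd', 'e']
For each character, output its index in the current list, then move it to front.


MTF encoding:
'a': index 0 in ['a', 'd', 'e'] -> ['a', 'd', 'e']
'e': index 2 in ['a', 'd', 'e'] -> ['e', 'a', 'd']
'd': index 2 in ['e', 'a', 'd'] -> ['d', 'e', 'a']
'd': index 0 in ['d', 'e', 'a'] -> ['d', 'e', 'a']
'e': index 1 in ['d', 'e', 'a'] -> ['e', 'd', 'a']
'e': index 0 in ['e', 'd', 'a'] -> ['e', 'd', 'a']
'a': index 2 in ['e', 'd', 'a'] -> ['a', 'e', 'd']
'd': index 2 in ['a', 'e', 'd'] -> ['d', 'a', 'e']
'd': index 0 in ['d', 'a', 'e'] -> ['d', 'a', 'e']
'e': index 2 in ['d', 'a', 'e'] -> ['e', 'd', 'a']
'e': index 0 in ['e', 'd', 'a'] -> ['e', 'd', 'a']
'e': index 0 in ['e', 'd', 'a'] -> ['e', 'd', 'a']


Output: [0, 2, 2, 0, 1, 0, 2, 2, 0, 2, 0, 0]


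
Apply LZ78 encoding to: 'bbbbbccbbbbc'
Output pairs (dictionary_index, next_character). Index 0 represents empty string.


LZ78 encoding steps:
Dictionary: {0: ''}
Step 1: w='' (idx 0), next='b' -> output (0, 'b'), add 'b' as idx 1
Step 2: w='b' (idx 1), next='b' -> output (1, 'b'), add 'bb' as idx 2
Step 3: w='bb' (idx 2), next='c' -> output (2, 'c'), add 'bbc' as idx 3
Step 4: w='' (idx 0), next='c' -> output (0, 'c'), add 'c' as idx 4
Step 5: w='bb' (idx 2), next='b' -> output (2, 'b'), add 'bbb' as idx 5
Step 6: w='b' (idx 1), next='c' -> output (1, 'c'), add 'bc' as idx 6


Encoded: [(0, 'b'), (1, 'b'), (2, 'c'), (0, 'c'), (2, 'b'), (1, 'c')]


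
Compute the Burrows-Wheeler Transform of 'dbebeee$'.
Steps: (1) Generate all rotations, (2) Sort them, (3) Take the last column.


Rotations (sorted):
  0: $dbebeee -> last char: e
  1: bebeee$d -> last char: d
  2: beee$dbe -> last char: e
  3: dbebeee$ -> last char: $
  4: e$dbebee -> last char: e
  5: ebeee$db -> last char: b
  6: ee$dbebe -> last char: e
  7: eee$dbeb -> last char: b


BWT = ede$ebeb


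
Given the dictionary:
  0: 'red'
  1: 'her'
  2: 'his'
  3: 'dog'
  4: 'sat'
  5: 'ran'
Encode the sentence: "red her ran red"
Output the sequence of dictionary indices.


Look up each word in the dictionary:
  'red' -> 0
  'her' -> 1
  'ran' -> 5
  'red' -> 0

Encoded: [0, 1, 5, 0]


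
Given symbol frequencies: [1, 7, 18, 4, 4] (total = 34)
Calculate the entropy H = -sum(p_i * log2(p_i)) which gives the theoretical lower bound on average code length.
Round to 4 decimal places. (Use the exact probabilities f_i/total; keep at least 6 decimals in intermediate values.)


Per-symbol terms -p_i * log2(p_i) with p_i = f_i/34:
  p = 1/34 = 0.029412: log2(p) = -5.087463, -p*log2(p) = 0.149631
  p = 7/34 = 0.205882: log2(p) = -2.280108, -p*log2(p) = 0.469434
  p = 18/34 = 0.529412: log2(p) = -0.917538, -p*log2(p) = 0.485755
  p = 4/34 = 0.117647: log2(p) = -3.087463, -p*log2(p) = 0.363231
  p = 4/34 = 0.117647: log2(p) = -3.087463, -p*log2(p) = 0.363231
H = 0.149631 + 0.469434 + 0.485755 + 0.363231 + 0.363231 = 1.831282

H = 1.8313 bits/symbol


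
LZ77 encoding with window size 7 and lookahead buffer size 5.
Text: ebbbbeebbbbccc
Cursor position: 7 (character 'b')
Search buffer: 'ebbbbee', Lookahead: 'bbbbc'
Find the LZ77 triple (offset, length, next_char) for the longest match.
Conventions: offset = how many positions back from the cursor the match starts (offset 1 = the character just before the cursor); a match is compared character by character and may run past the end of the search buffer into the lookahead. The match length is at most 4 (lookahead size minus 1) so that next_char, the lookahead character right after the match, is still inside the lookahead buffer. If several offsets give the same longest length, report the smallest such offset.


Try each offset into the search buffer:
  offset=1 (pos 6, char 'e'): match length 0
  offset=2 (pos 5, char 'e'): match length 0
  offset=3 (pos 4, char 'b'): match length 1
  offset=4 (pos 3, char 'b'): match length 2
  offset=5 (pos 2, char 'b'): match length 3
  offset=6 (pos 1, char 'b'): match length 4
  offset=7 (pos 0, char 'e'): match length 0
Longest match has length 4 at offset 6.
next_char = character at position 7 + 4 = 11 -> 'c'

Best match: offset=6, length=4 (matching 'bbbb' starting at position 1)
LZ77 triple: (6, 4, 'c')


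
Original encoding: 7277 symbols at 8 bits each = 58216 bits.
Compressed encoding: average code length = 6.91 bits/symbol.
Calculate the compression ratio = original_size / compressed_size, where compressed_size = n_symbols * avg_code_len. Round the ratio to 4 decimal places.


original_size = n_symbols * orig_bits = 7277 * 8 = 58216 bits
compressed_size = n_symbols * avg_code_len = 7277 * 6.91 = 50284.07 bits
ratio = original_size / compressed_size = 58216 / 50284.07 = 1.1577

Compression ratio = 1.1577


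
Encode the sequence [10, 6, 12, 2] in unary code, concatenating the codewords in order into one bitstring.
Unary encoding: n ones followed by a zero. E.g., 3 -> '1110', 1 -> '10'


Encode each number as n ones followed by a terminating 0:
  10 -> 11111111110 (11 bits)
  6 -> 1111110 (7 bits)
  12 -> 1111111111110 (13 bits)
  2 -> 110 (3 bits)
Total length = 11 + 7 + 13 + 3 = 34 bits.

Unary([10, 6, 12, 2]) = 1111111111011111101111111111110110 (34 bits)


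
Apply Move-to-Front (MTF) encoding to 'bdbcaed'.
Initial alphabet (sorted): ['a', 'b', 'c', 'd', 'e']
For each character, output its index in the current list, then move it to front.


MTF encoding:
'b': index 1 in ['a', 'b', 'c', 'd', 'e'] -> ['b', 'a', 'c', 'd', 'e']
'd': index 3 in ['b', 'a', 'c', 'd', 'e'] -> ['d', 'b', 'a', 'c', 'e']
'b': index 1 in ['d', 'b', 'a', 'c', 'e'] -> ['b', 'd', 'a', 'c', 'e']
'c': index 3 in ['b', 'd', 'a', 'c', 'e'] -> ['c', 'b', 'd', 'a', 'e']
'a': index 3 in ['c', 'b', 'd', 'a', 'e'] -> ['a', 'c', 'b', 'd', 'e']
'e': index 4 in ['a', 'c', 'b', 'd', 'e'] -> ['e', 'a', 'c', 'b', 'd']
'd': index 4 in ['e', 'a', 'c', 'b', 'd'] -> ['d', 'e', 'a', 'c', 'b']


Output: [1, 3, 1, 3, 3, 4, 4]


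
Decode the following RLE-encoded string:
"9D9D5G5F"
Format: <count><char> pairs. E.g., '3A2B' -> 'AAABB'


Expanding each <count><char> pair:
  9D -> 'DDDDDDDDD'
  9D -> 'DDDDDDDDD'
  5G -> 'GGGGG'
  5F -> 'FFFFF'

Decoded = DDDDDDDDDDDDDDDDDDGGGGGFFFFF


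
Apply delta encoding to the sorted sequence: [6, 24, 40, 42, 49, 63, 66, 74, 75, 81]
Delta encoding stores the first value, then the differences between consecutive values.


First value: 6
Deltas:
  24 - 6 = 18
  40 - 24 = 16
  42 - 40 = 2
  49 - 42 = 7
  63 - 49 = 14
  66 - 63 = 3
  74 - 66 = 8
  75 - 74 = 1
  81 - 75 = 6


Delta encoded: [6, 18, 16, 2, 7, 14, 3, 8, 1, 6]


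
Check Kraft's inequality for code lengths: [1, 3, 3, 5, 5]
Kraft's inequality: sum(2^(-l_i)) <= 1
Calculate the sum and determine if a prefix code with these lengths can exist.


Sum = 2^(-1) + 2^(-3) + 2^(-3) + 2^(-5) + 2^(-5)
    = 0.5 + 0.125 + 0.125 + 0.03125 + 0.03125
    = 26/32 = 0.8125
Since 0.8125 <= 1, Kraft's inequality IS satisfied.
A prefix code with these lengths CAN exist.

Kraft sum = 0.8125. Satisfied.


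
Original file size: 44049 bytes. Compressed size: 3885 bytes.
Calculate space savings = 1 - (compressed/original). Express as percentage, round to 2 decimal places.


ratio = compressed/original = 3885/44049 = 0.088197
savings = 1 - ratio = 1 - 0.088197 = 0.911803
as a percentage: 0.911803 * 100 = 91.18%

Space savings = 1 - 3885/44049 = 91.18%


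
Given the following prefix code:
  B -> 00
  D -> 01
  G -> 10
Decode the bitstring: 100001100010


Decoding step by step:
Bits 10 -> G
Bits 00 -> B
Bits 01 -> D
Bits 10 -> G
Bits 00 -> B
Bits 10 -> G


Decoded message: GBDGBG


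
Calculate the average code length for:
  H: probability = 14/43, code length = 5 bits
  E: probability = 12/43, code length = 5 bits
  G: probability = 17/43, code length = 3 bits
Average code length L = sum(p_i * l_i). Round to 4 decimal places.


Weighted contributions p_i * l_i:
  H: (14/43) * 5 = 70/43
  E: (12/43) * 5 = 60/43
  G: (17/43) * 3 = 51/43
Sum = (70 + 60 + 51)/43 = 181/43

L = 181/43 = 4.2093 bits/symbol


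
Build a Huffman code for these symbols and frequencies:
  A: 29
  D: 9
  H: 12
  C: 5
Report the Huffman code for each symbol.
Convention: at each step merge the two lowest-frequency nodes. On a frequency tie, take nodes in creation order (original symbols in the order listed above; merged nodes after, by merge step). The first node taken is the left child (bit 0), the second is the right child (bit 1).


Huffman tree construction:
Step 1: Merge C(5) + D(9) = 14
Step 2: Merge H(12) + (C+D)(14) = 26
Step 3: Merge (H+(C+D))(26) + A(29) = 55
Read each symbol's code off the tree from the root (left child = 0, right child = 1).

Codes:
  A: 1 (length 1)
  D: 011 (length 3)
  H: 00 (length 2)
  C: 010 (length 3)
Average code length: 95/55 = 1.7273 bits/symbol


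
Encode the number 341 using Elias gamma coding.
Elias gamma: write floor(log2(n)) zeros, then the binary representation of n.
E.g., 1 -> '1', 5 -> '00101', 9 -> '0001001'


num_bits = floor(log2(341)) + 1 = 9
leading_zeros = num_bits - 1 = 8
binary(341) = 101010101

Elias gamma(341) = '00000000' + '101010101' = 00000000101010101 (17 bits)


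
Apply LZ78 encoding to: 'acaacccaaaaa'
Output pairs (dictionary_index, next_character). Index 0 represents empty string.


LZ78 encoding steps:
Dictionary: {0: ''}
Step 1: w='' (idx 0), next='a' -> output (0, 'a'), add 'a' as idx 1
Step 2: w='' (idx 0), next='c' -> output (0, 'c'), add 'c' as idx 2
Step 3: w='a' (idx 1), next='a' -> output (1, 'a'), add 'aa' as idx 3
Step 4: w='c' (idx 2), next='c' -> output (2, 'c'), add 'cc' as idx 4
Step 5: w='c' (idx 2), next='a' -> output (2, 'a'), add 'ca' as idx 5
Step 6: w='aa' (idx 3), next='a' -> output (3, 'a'), add 'aaa' as idx 6
Step 7: w='a' (idx 1), end of input -> output (1, '')


Encoded: [(0, 'a'), (0, 'c'), (1, 'a'), (2, 'c'), (2, 'a'), (3, 'a'), (1, '')]


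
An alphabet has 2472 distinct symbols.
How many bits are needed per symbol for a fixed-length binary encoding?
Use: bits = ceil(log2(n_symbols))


log2(2472) = 11.2715
Bracket: 2^11 = 2048 < 2472 <= 2^12 = 4096
So ceil(log2(2472)) = 12

bits = ceil(log2(2472)) = ceil(11.2715) = 12 bits


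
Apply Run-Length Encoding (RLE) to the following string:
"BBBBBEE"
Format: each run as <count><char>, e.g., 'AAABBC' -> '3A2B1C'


Scanning runs left to right:
  i=0: run of 'B' x 5 -> '5B'
  i=5: run of 'E' x 2 -> '2E'

RLE = 5B2E


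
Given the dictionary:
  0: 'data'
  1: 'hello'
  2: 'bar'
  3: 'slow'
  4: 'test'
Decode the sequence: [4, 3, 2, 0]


Look up each index in the dictionary:
  4 -> 'test'
  3 -> 'slow'
  2 -> 'bar'
  0 -> 'data'

Decoded: "test slow bar data"


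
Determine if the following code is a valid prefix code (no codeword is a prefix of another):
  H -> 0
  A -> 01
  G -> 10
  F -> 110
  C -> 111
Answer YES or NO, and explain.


Checking each pair (does one codeword prefix another?):
  H='0' vs A='01': prefix -- VIOLATION

NO -- this is NOT a valid prefix code. H (0) is a prefix of A (01).


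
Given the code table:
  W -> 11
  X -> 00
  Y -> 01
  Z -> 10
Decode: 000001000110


Decoding:
00 -> X
00 -> X
01 -> Y
00 -> X
01 -> Y
10 -> Z


Result: XXYXYZ


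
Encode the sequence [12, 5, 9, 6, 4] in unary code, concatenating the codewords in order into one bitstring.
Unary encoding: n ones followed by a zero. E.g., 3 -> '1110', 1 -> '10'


Encode each number as n ones followed by a terminating 0:
  12 -> 1111111111110 (13 bits)
  5 -> 111110 (6 bits)
  9 -> 1111111110 (10 bits)
  6 -> 1111110 (7 bits)
  4 -> 11110 (5 bits)
Total length = 13 + 6 + 10 + 7 + 5 = 41 bits.

Unary([12, 5, 9, 6, 4]) = 11111111111101111101111111110111111011110 (41 bits)


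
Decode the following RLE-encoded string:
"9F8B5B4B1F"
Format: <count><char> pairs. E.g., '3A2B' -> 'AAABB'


Expanding each <count><char> pair:
  9F -> 'FFFFFFFFF'
  8B -> 'BBBBBBBB'
  5B -> 'BBBBB'
  4B -> 'BBBB'
  1F -> 'F'

Decoded = FFFFFFFFFBBBBBBBBBBBBBBBBBF


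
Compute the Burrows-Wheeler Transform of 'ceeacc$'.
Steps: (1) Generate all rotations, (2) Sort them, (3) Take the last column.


Rotations (sorted):
  0: $ceeacc -> last char: c
  1: acc$cee -> last char: e
  2: c$ceeac -> last char: c
  3: cc$ceea -> last char: a
  4: ceeacc$ -> last char: $
  5: eacc$ce -> last char: e
  6: eeacc$c -> last char: c


BWT = ceca$ec


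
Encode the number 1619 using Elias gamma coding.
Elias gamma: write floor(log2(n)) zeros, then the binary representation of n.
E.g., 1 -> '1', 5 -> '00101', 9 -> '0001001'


num_bits = floor(log2(1619)) + 1 = 11
leading_zeros = num_bits - 1 = 10
binary(1619) = 11001010011

Elias gamma(1619) = '0000000000' + '11001010011' = 000000000011001010011 (21 bits)


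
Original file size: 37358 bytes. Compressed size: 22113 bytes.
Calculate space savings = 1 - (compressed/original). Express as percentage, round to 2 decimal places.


ratio = compressed/original = 22113/37358 = 0.591921
savings = 1 - ratio = 1 - 0.591921 = 0.408079
as a percentage: 0.408079 * 100 = 40.81%

Space savings = 1 - 22113/37358 = 40.81%


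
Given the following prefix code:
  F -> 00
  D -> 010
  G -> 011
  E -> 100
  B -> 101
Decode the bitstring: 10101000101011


Decoding step by step:
Bits 101 -> B
Bits 010 -> D
Bits 00 -> F
Bits 101 -> B
Bits 011 -> G


Decoded message: BDFBG


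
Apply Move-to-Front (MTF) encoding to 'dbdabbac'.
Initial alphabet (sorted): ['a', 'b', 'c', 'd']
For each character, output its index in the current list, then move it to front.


MTF encoding:
'd': index 3 in ['a', 'b', 'c', 'd'] -> ['d', 'a', 'b', 'c']
'b': index 2 in ['d', 'a', 'b', 'c'] -> ['b', 'd', 'a', 'c']
'd': index 1 in ['b', 'd', 'a', 'c'] -> ['d', 'b', 'a', 'c']
'a': index 2 in ['d', 'b', 'a', 'c'] -> ['a', 'd', 'b', 'c']
'b': index 2 in ['a', 'd', 'b', 'c'] -> ['b', 'a', 'd', 'c']
'b': index 0 in ['b', 'a', 'd', 'c'] -> ['b', 'a', 'd', 'c']
'a': index 1 in ['b', 'a', 'd', 'c'] -> ['a', 'b', 'd', 'c']
'c': index 3 in ['a', 'b', 'd', 'c'] -> ['c', 'a', 'b', 'd']


Output: [3, 2, 1, 2, 2, 0, 1, 3]


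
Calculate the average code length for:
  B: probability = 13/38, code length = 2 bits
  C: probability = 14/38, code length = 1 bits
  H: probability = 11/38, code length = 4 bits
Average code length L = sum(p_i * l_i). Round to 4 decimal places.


Weighted contributions p_i * l_i:
  B: (13/38) * 2 = 26/38
  C: (14/38) * 1 = 14/38
  H: (11/38) * 4 = 44/38
Sum = (26 + 14 + 44)/38 = 84/38

L = 84/38 = 2.2105 bits/symbol


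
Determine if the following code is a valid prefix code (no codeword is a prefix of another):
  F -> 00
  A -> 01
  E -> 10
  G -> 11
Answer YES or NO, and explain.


Checking each pair (does one codeword prefix another?):
  F='00' vs A='01': no prefix
  F='00' vs E='10': no prefix
  F='00' vs G='11': no prefix
  A='01' vs F='00': no prefix
  A='01' vs E='10': no prefix
  A='01' vs G='11': no prefix
  E='10' vs F='00': no prefix
  E='10' vs A='01': no prefix
  E='10' vs G='11': no prefix
  G='11' vs F='00': no prefix
  G='11' vs A='01': no prefix
  G='11' vs E='10': no prefix
No violation found over all pairs.

YES -- this is a valid prefix code. No codeword is a prefix of any other codeword.


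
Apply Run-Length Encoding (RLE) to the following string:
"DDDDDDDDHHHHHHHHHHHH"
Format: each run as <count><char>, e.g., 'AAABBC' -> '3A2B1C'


Scanning runs left to right:
  i=0: run of 'D' x 8 -> '8D'
  i=8: run of 'H' x 12 -> '12H'

RLE = 8D12H


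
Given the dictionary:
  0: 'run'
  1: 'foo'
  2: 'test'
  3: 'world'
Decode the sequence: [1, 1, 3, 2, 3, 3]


Look up each index in the dictionary:
  1 -> 'foo'
  1 -> 'foo'
  3 -> 'world'
  2 -> 'test'
  3 -> 'world'
  3 -> 'world'

Decoded: "foo foo world test world world"


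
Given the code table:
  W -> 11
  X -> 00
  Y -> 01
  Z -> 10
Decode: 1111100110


Decoding:
11 -> W
11 -> W
10 -> Z
01 -> Y
10 -> Z


Result: WWZYZ


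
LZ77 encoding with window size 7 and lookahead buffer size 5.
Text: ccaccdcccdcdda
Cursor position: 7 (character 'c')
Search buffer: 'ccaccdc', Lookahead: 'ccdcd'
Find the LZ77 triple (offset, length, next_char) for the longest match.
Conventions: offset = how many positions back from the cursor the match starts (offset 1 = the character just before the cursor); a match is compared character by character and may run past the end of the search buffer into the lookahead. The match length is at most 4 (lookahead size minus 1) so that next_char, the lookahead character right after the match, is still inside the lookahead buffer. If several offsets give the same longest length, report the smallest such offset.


Try each offset into the search buffer:
  offset=1 (pos 6, char 'c'): match length 2
  offset=2 (pos 5, char 'd'): match length 0
  offset=3 (pos 4, char 'c'): match length 1
  offset=4 (pos 3, char 'c'): match length 4
  offset=5 (pos 2, char 'a'): match length 0
  offset=6 (pos 1, char 'c'): match length 1
  offset=7 (pos 0, char 'c'): match length 2
Longest match has length 4 at offset 4.
next_char = character at position 7 + 4 = 11 -> 'd'

Best match: offset=4, length=4 (matching 'ccdc' starting at position 3)
LZ77 triple: (4, 4, 'd')


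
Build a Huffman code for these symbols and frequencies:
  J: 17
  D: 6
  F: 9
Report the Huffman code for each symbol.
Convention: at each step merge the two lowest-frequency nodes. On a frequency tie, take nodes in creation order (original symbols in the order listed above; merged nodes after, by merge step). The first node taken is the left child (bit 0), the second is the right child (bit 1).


Huffman tree construction:
Step 1: Merge D(6) + F(9) = 15
Step 2: Merge (D+F)(15) + J(17) = 32
Read each symbol's code off the tree from the root (left child = 0, right child = 1).

Codes:
  J: 1 (length 1)
  D: 00 (length 2)
  F: 01 (length 2)
Average code length: 47/32 = 1.4688 bits/symbol


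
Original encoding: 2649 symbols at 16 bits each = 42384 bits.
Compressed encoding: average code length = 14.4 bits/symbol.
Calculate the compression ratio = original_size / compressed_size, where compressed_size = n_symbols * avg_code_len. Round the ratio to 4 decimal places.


original_size = n_symbols * orig_bits = 2649 * 16 = 42384 bits
compressed_size = n_symbols * avg_code_len = 2649 * 14.4 = 38145.6 bits
ratio = original_size / compressed_size = 42384 / 38145.6 = 1.1111

Compression ratio = 1.1111


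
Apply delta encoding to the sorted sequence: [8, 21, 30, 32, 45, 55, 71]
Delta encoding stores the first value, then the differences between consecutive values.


First value: 8
Deltas:
  21 - 8 = 13
  30 - 21 = 9
  32 - 30 = 2
  45 - 32 = 13
  55 - 45 = 10
  71 - 55 = 16


Delta encoded: [8, 13, 9, 2, 13, 10, 16]


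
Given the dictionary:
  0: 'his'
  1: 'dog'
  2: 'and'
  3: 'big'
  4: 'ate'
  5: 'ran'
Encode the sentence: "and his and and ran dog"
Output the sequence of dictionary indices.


Look up each word in the dictionary:
  'and' -> 2
  'his' -> 0
  'and' -> 2
  'and' -> 2
  'ran' -> 5
  'dog' -> 1

Encoded: [2, 0, 2, 2, 5, 1]


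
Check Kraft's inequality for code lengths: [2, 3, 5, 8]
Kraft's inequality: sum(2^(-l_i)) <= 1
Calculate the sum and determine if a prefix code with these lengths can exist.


Sum = 2^(-2) + 2^(-3) + 2^(-5) + 2^(-8)
    = 0.25 + 0.125 + 0.03125 + 0.00390625
    = 105/256 = 0.41015625
Since 0.41015625 <= 1, Kraft's inequality IS satisfied.
A prefix code with these lengths CAN exist.

Kraft sum = 0.41015625. Satisfied.


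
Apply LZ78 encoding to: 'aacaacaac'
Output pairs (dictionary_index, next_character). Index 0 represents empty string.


LZ78 encoding steps:
Dictionary: {0: ''}
Step 1: w='' (idx 0), next='a' -> output (0, 'a'), add 'a' as idx 1
Step 2: w='a' (idx 1), next='c' -> output (1, 'c'), add 'ac' as idx 2
Step 3: w='a' (idx 1), next='a' -> output (1, 'a'), add 'aa' as idx 3
Step 4: w='' (idx 0), next='c' -> output (0, 'c'), add 'c' as idx 4
Step 5: w='aa' (idx 3), next='c' -> output (3, 'c'), add 'aac' as idx 5


Encoded: [(0, 'a'), (1, 'c'), (1, 'a'), (0, 'c'), (3, 'c')]


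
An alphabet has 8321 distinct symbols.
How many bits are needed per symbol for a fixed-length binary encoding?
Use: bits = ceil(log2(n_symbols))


log2(8321) = 13.0225
Bracket: 2^13 = 8192 < 8321 <= 2^14 = 16384
So ceil(log2(8321)) = 14

bits = ceil(log2(8321)) = ceil(13.0225) = 14 bits


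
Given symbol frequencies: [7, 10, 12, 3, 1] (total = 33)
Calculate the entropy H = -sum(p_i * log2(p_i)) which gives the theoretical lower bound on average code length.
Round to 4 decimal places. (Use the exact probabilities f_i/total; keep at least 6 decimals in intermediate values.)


Per-symbol terms -p_i * log2(p_i) with p_i = f_i/33:
  p = 7/33 = 0.212121: log2(p) = -2.237039, -p*log2(p) = 0.474523
  p = 10/33 = 0.303030: log2(p) = -1.722466, -p*log2(p) = 0.521959
  p = 12/33 = 0.363636: log2(p) = -1.459432, -p*log2(p) = 0.530702
  p = 3/33 = 0.090909: log2(p) = -3.459432, -p*log2(p) = 0.314494
  p = 1/33 = 0.030303: log2(p) = -5.044394, -p*log2(p) = 0.152860
H = 0.474523 + 0.521959 + 0.530702 + 0.314494 + 0.152860 = 1.994538

H = 1.9945 bits/symbol


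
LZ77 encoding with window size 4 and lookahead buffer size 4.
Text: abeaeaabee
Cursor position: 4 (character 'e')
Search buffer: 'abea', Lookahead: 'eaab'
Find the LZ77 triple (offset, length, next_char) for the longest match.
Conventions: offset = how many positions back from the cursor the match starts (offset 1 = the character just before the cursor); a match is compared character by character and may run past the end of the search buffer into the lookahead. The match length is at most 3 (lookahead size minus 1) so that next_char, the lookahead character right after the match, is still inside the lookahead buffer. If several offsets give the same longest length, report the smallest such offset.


Try each offset into the search buffer:
  offset=1 (pos 3, char 'a'): match length 0
  offset=2 (pos 2, char 'e'): match length 2
  offset=3 (pos 1, char 'b'): match length 0
  offset=4 (pos 0, char 'a'): match length 0
Longest match has length 2 at offset 2.
next_char = character at position 4 + 2 = 6 -> 'a'

Best match: offset=2, length=2 (matching 'ea' starting at position 2)
LZ77 triple: (2, 2, 'a')


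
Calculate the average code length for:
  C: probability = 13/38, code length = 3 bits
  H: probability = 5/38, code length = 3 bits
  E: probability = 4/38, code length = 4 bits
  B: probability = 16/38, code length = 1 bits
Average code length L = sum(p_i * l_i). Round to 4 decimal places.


Weighted contributions p_i * l_i:
  C: (13/38) * 3 = 39/38
  H: (5/38) * 3 = 15/38
  E: (4/38) * 4 = 16/38
  B: (16/38) * 1 = 16/38
Sum = (39 + 15 + 16 + 16)/38 = 86/38

L = 86/38 = 2.2632 bits/symbol


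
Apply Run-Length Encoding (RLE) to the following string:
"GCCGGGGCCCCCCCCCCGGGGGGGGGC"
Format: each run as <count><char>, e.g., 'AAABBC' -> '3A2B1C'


Scanning runs left to right:
  i=0: run of 'G' x 1 -> '1G'
  i=1: run of 'C' x 2 -> '2C'
  i=3: run of 'G' x 4 -> '4G'
  i=7: run of 'C' x 10 -> '10C'
  i=17: run of 'G' x 9 -> '9G'
  i=26: run of 'C' x 1 -> '1C'

RLE = 1G2C4G10C9G1C


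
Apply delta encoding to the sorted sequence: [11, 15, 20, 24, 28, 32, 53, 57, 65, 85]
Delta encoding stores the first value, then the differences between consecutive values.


First value: 11
Deltas:
  15 - 11 = 4
  20 - 15 = 5
  24 - 20 = 4
  28 - 24 = 4
  32 - 28 = 4
  53 - 32 = 21
  57 - 53 = 4
  65 - 57 = 8
  85 - 65 = 20


Delta encoded: [11, 4, 5, 4, 4, 4, 21, 4, 8, 20]
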